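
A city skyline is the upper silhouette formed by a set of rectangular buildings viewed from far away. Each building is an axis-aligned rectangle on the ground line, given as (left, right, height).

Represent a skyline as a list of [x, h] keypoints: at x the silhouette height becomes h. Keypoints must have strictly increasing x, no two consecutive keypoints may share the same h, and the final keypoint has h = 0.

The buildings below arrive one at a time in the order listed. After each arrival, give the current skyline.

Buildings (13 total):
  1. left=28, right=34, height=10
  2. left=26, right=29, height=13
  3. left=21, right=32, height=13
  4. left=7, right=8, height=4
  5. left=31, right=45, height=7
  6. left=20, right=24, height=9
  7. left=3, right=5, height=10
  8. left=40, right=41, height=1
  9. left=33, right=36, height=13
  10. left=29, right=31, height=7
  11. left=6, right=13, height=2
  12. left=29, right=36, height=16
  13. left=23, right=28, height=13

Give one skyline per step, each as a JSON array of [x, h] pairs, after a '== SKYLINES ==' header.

== SKYLINES ==
[[28,10],[34,0]]
[[26,13],[29,10],[34,0]]
[[21,13],[32,10],[34,0]]
[[7,4],[8,0],[21,13],[32,10],[34,0]]
[[7,4],[8,0],[21,13],[32,10],[34,7],[45,0]]
[[7,4],[8,0],[20,9],[21,13],[32,10],[34,7],[45,0]]
[[3,10],[5,0],[7,4],[8,0],[20,9],[21,13],[32,10],[34,7],[45,0]]
[[3,10],[5,0],[7,4],[8,0],[20,9],[21,13],[32,10],[34,7],[45,0]]
[[3,10],[5,0],[7,4],[8,0],[20,9],[21,13],[32,10],[33,13],[36,7],[45,0]]
[[3,10],[5,0],[7,4],[8,0],[20,9],[21,13],[32,10],[33,13],[36,7],[45,0]]
[[3,10],[5,0],[6,2],[7,4],[8,2],[13,0],[20,9],[21,13],[32,10],[33,13],[36,7],[45,0]]
[[3,10],[5,0],[6,2],[7,4],[8,2],[13,0],[20,9],[21,13],[29,16],[36,7],[45,0]]
[[3,10],[5,0],[6,2],[7,4],[8,2],[13,0],[20,9],[21,13],[29,16],[36,7],[45,0]]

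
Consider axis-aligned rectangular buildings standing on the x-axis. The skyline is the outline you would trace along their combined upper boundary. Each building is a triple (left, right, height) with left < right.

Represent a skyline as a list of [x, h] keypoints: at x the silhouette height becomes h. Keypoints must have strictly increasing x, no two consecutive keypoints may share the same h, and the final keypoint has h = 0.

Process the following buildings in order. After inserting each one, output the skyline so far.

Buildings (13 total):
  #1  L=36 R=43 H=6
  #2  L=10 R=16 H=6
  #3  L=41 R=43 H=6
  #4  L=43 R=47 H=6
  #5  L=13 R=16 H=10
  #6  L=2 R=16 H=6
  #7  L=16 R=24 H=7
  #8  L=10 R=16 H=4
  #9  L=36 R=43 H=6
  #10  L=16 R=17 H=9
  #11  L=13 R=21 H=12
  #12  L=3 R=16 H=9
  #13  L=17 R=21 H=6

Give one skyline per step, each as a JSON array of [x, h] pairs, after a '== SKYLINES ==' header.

== SKYLINES ==
[[36,6],[43,0]]
[[10,6],[16,0],[36,6],[43,0]]
[[10,6],[16,0],[36,6],[43,0]]
[[10,6],[16,0],[36,6],[47,0]]
[[10,6],[13,10],[16,0],[36,6],[47,0]]
[[2,6],[13,10],[16,0],[36,6],[47,0]]
[[2,6],[13,10],[16,7],[24,0],[36,6],[47,0]]
[[2,6],[13,10],[16,7],[24,0],[36,6],[47,0]]
[[2,6],[13,10],[16,7],[24,0],[36,6],[47,0]]
[[2,6],[13,10],[16,9],[17,7],[24,0],[36,6],[47,0]]
[[2,6],[13,12],[21,7],[24,0],[36,6],[47,0]]
[[2,6],[3,9],[13,12],[21,7],[24,0],[36,6],[47,0]]
[[2,6],[3,9],[13,12],[21,7],[24,0],[36,6],[47,0]]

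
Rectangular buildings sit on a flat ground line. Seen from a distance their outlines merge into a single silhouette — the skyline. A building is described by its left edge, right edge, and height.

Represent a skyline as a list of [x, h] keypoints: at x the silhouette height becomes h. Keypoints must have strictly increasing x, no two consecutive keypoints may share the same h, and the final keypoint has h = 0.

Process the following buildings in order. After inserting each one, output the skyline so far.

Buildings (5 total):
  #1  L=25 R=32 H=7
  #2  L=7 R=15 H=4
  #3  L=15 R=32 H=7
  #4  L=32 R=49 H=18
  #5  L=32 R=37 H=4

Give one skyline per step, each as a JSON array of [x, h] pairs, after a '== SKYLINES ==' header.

== SKYLINES ==
[[25,7],[32,0]]
[[7,4],[15,0],[25,7],[32,0]]
[[7,4],[15,7],[32,0]]
[[7,4],[15,7],[32,18],[49,0]]
[[7,4],[15,7],[32,18],[49,0]]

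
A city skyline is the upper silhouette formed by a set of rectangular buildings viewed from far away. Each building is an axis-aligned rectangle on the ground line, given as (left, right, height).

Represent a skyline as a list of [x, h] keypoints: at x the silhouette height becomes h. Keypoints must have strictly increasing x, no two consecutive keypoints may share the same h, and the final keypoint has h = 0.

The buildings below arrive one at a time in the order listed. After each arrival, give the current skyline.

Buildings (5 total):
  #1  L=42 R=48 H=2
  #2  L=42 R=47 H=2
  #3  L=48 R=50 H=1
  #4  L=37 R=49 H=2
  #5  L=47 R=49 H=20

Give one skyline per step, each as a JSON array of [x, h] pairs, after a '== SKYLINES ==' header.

== SKYLINES ==
[[42,2],[48,0]]
[[42,2],[48,0]]
[[42,2],[48,1],[50,0]]
[[37,2],[49,1],[50,0]]
[[37,2],[47,20],[49,1],[50,0]]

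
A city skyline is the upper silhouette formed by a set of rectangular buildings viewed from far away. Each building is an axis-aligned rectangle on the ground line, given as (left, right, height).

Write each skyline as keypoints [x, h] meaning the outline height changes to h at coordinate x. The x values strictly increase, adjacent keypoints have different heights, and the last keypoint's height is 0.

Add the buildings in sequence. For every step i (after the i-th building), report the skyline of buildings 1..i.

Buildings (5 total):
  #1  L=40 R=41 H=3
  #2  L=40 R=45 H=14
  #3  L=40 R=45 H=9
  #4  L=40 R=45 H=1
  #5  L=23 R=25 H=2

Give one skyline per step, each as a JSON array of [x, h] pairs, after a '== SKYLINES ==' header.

== SKYLINES ==
[[40,3],[41,0]]
[[40,14],[45,0]]
[[40,14],[45,0]]
[[40,14],[45,0]]
[[23,2],[25,0],[40,14],[45,0]]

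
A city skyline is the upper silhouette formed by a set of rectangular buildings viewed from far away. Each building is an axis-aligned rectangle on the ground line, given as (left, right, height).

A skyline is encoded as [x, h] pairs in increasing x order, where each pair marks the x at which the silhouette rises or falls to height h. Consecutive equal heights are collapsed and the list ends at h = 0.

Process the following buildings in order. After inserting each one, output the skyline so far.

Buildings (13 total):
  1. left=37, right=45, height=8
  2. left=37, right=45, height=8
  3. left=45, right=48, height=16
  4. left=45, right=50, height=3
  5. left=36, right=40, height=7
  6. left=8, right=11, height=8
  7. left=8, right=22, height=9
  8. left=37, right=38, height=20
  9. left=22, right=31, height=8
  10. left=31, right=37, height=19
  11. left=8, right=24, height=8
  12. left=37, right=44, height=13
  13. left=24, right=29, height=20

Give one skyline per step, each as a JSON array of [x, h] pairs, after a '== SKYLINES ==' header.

== SKYLINES ==
[[37,8],[45,0]]
[[37,8],[45,0]]
[[37,8],[45,16],[48,0]]
[[37,8],[45,16],[48,3],[50,0]]
[[36,7],[37,8],[45,16],[48,3],[50,0]]
[[8,8],[11,0],[36,7],[37,8],[45,16],[48,3],[50,0]]
[[8,9],[22,0],[36,7],[37,8],[45,16],[48,3],[50,0]]
[[8,9],[22,0],[36,7],[37,20],[38,8],[45,16],[48,3],[50,0]]
[[8,9],[22,8],[31,0],[36,7],[37,20],[38,8],[45,16],[48,3],[50,0]]
[[8,9],[22,8],[31,19],[37,20],[38,8],[45,16],[48,3],[50,0]]
[[8,9],[22,8],[31,19],[37,20],[38,8],[45,16],[48,3],[50,0]]
[[8,9],[22,8],[31,19],[37,20],[38,13],[44,8],[45,16],[48,3],[50,0]]
[[8,9],[22,8],[24,20],[29,8],[31,19],[37,20],[38,13],[44,8],[45,16],[48,3],[50,0]]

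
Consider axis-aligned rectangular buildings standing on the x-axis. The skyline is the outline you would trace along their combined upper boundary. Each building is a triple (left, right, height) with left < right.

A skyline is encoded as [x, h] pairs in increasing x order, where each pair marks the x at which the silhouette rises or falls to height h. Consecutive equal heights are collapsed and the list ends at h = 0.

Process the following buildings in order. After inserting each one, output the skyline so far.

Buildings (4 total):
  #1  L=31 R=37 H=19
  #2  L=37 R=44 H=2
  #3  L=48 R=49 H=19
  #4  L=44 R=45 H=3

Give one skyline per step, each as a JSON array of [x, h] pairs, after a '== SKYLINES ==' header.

== SKYLINES ==
[[31,19],[37,0]]
[[31,19],[37,2],[44,0]]
[[31,19],[37,2],[44,0],[48,19],[49,0]]
[[31,19],[37,2],[44,3],[45,0],[48,19],[49,0]]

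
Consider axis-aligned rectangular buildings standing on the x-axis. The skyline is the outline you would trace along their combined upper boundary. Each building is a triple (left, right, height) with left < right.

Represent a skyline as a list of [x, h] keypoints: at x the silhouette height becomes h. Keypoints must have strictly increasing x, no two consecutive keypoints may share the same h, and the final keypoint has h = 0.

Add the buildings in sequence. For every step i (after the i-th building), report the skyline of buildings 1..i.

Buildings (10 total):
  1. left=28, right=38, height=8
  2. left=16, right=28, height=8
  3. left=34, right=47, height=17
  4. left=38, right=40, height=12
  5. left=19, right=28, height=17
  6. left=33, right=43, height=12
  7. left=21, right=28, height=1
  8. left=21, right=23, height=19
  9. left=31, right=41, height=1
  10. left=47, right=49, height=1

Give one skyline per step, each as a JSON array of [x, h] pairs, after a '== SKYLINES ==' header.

== SKYLINES ==
[[28,8],[38,0]]
[[16,8],[38,0]]
[[16,8],[34,17],[47,0]]
[[16,8],[34,17],[47,0]]
[[16,8],[19,17],[28,8],[34,17],[47,0]]
[[16,8],[19,17],[28,8],[33,12],[34,17],[47,0]]
[[16,8],[19,17],[28,8],[33,12],[34,17],[47,0]]
[[16,8],[19,17],[21,19],[23,17],[28,8],[33,12],[34,17],[47,0]]
[[16,8],[19,17],[21,19],[23,17],[28,8],[33,12],[34,17],[47,0]]
[[16,8],[19,17],[21,19],[23,17],[28,8],[33,12],[34,17],[47,1],[49,0]]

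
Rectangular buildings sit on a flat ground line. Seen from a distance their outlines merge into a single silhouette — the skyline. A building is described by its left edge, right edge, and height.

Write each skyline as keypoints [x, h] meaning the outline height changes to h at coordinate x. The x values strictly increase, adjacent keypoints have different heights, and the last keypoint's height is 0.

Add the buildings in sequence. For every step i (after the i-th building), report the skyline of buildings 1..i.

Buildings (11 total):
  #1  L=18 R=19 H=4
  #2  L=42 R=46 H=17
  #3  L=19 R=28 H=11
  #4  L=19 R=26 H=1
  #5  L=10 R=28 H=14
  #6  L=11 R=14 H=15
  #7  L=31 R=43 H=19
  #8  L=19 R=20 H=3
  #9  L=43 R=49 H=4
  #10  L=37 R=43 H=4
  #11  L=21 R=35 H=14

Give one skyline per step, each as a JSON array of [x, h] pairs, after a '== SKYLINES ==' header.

== SKYLINES ==
[[18,4],[19,0]]
[[18,4],[19,0],[42,17],[46,0]]
[[18,4],[19,11],[28,0],[42,17],[46,0]]
[[18,4],[19,11],[28,0],[42,17],[46,0]]
[[10,14],[28,0],[42,17],[46,0]]
[[10,14],[11,15],[14,14],[28,0],[42,17],[46,0]]
[[10,14],[11,15],[14,14],[28,0],[31,19],[43,17],[46,0]]
[[10,14],[11,15],[14,14],[28,0],[31,19],[43,17],[46,0]]
[[10,14],[11,15],[14,14],[28,0],[31,19],[43,17],[46,4],[49,0]]
[[10,14],[11,15],[14,14],[28,0],[31,19],[43,17],[46,4],[49,0]]
[[10,14],[11,15],[14,14],[31,19],[43,17],[46,4],[49,0]]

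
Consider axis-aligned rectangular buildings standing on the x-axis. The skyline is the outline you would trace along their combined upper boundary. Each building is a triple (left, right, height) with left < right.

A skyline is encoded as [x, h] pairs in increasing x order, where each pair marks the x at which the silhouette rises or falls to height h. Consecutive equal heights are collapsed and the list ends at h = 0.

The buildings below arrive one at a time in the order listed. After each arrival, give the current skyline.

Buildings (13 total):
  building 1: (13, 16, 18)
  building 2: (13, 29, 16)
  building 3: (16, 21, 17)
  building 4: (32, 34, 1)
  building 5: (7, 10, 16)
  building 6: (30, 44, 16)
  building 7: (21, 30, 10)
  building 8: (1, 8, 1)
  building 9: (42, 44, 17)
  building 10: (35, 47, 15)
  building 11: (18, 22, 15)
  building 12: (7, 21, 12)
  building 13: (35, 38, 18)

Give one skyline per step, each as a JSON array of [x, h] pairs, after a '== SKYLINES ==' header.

== SKYLINES ==
[[13,18],[16,0]]
[[13,18],[16,16],[29,0]]
[[13,18],[16,17],[21,16],[29,0]]
[[13,18],[16,17],[21,16],[29,0],[32,1],[34,0]]
[[7,16],[10,0],[13,18],[16,17],[21,16],[29,0],[32,1],[34,0]]
[[7,16],[10,0],[13,18],[16,17],[21,16],[29,0],[30,16],[44,0]]
[[7,16],[10,0],[13,18],[16,17],[21,16],[29,10],[30,16],[44,0]]
[[1,1],[7,16],[10,0],[13,18],[16,17],[21,16],[29,10],[30,16],[44,0]]
[[1,1],[7,16],[10,0],[13,18],[16,17],[21,16],[29,10],[30,16],[42,17],[44,0]]
[[1,1],[7,16],[10,0],[13,18],[16,17],[21,16],[29,10],[30,16],[42,17],[44,15],[47,0]]
[[1,1],[7,16],[10,0],[13,18],[16,17],[21,16],[29,10],[30,16],[42,17],[44,15],[47,0]]
[[1,1],[7,16],[10,12],[13,18],[16,17],[21,16],[29,10],[30,16],[42,17],[44,15],[47,0]]
[[1,1],[7,16],[10,12],[13,18],[16,17],[21,16],[29,10],[30,16],[35,18],[38,16],[42,17],[44,15],[47,0]]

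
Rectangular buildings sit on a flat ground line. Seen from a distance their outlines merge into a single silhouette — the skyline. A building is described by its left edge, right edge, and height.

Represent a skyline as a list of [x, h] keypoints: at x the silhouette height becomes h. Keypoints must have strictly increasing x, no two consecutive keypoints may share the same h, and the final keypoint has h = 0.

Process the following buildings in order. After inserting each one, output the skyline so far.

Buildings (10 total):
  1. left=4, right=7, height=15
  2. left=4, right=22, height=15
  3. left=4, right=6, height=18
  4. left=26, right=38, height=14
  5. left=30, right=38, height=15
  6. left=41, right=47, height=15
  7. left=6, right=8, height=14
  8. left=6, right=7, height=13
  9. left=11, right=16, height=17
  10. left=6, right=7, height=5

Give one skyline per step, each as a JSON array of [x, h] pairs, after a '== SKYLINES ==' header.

== SKYLINES ==
[[4,15],[7,0]]
[[4,15],[22,0]]
[[4,18],[6,15],[22,0]]
[[4,18],[6,15],[22,0],[26,14],[38,0]]
[[4,18],[6,15],[22,0],[26,14],[30,15],[38,0]]
[[4,18],[6,15],[22,0],[26,14],[30,15],[38,0],[41,15],[47,0]]
[[4,18],[6,15],[22,0],[26,14],[30,15],[38,0],[41,15],[47,0]]
[[4,18],[6,15],[22,0],[26,14],[30,15],[38,0],[41,15],[47,0]]
[[4,18],[6,15],[11,17],[16,15],[22,0],[26,14],[30,15],[38,0],[41,15],[47,0]]
[[4,18],[6,15],[11,17],[16,15],[22,0],[26,14],[30,15],[38,0],[41,15],[47,0]]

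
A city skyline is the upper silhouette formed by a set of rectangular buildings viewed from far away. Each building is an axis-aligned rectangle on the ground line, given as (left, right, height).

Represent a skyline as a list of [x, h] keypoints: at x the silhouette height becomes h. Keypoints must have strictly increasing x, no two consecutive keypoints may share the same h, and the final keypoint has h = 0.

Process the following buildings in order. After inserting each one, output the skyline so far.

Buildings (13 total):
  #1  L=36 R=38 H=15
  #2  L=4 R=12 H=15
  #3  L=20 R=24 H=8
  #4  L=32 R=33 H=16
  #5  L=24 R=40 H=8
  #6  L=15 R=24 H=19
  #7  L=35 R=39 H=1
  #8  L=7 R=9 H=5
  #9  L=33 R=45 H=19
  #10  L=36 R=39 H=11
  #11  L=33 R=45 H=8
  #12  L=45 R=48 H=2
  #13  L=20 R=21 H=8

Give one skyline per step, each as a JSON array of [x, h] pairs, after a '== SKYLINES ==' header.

== SKYLINES ==
[[36,15],[38,0]]
[[4,15],[12,0],[36,15],[38,0]]
[[4,15],[12,0],[20,8],[24,0],[36,15],[38,0]]
[[4,15],[12,0],[20,8],[24,0],[32,16],[33,0],[36,15],[38,0]]
[[4,15],[12,0],[20,8],[32,16],[33,8],[36,15],[38,8],[40,0]]
[[4,15],[12,0],[15,19],[24,8],[32,16],[33,8],[36,15],[38,8],[40,0]]
[[4,15],[12,0],[15,19],[24,8],[32,16],[33,8],[36,15],[38,8],[40,0]]
[[4,15],[12,0],[15,19],[24,8],[32,16],[33,8],[36,15],[38,8],[40,0]]
[[4,15],[12,0],[15,19],[24,8],[32,16],[33,19],[45,0]]
[[4,15],[12,0],[15,19],[24,8],[32,16],[33,19],[45,0]]
[[4,15],[12,0],[15,19],[24,8],[32,16],[33,19],[45,0]]
[[4,15],[12,0],[15,19],[24,8],[32,16],[33,19],[45,2],[48,0]]
[[4,15],[12,0],[15,19],[24,8],[32,16],[33,19],[45,2],[48,0]]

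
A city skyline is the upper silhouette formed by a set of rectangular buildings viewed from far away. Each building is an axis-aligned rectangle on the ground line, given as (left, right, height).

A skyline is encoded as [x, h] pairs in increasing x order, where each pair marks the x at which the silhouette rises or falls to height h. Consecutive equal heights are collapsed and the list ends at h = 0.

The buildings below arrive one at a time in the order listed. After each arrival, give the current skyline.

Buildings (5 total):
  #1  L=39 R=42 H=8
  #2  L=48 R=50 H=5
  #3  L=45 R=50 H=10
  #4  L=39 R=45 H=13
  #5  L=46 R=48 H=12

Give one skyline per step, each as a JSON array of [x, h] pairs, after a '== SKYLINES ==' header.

== SKYLINES ==
[[39,8],[42,0]]
[[39,8],[42,0],[48,5],[50,0]]
[[39,8],[42,0],[45,10],[50,0]]
[[39,13],[45,10],[50,0]]
[[39,13],[45,10],[46,12],[48,10],[50,0]]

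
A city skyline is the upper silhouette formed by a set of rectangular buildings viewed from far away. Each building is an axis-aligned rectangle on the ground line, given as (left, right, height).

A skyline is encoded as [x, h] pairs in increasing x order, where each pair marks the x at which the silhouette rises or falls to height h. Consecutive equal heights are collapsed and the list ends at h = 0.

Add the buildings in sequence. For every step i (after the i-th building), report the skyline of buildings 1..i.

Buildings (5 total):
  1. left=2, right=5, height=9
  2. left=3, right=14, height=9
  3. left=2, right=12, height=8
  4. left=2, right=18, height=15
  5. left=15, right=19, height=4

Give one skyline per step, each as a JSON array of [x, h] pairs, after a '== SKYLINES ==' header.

== SKYLINES ==
[[2,9],[5,0]]
[[2,9],[14,0]]
[[2,9],[14,0]]
[[2,15],[18,0]]
[[2,15],[18,4],[19,0]]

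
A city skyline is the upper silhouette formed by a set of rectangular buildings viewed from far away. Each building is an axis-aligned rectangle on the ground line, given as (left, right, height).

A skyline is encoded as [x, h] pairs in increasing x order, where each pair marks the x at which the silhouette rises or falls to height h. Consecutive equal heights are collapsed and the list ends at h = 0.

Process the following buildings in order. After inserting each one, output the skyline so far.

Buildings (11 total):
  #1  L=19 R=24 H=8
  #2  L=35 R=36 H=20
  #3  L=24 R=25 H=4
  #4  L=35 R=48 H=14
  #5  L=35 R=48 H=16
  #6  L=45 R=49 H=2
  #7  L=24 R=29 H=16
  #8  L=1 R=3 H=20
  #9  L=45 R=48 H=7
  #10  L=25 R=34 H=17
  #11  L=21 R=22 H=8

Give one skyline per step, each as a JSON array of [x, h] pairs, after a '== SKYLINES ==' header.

== SKYLINES ==
[[19,8],[24,0]]
[[19,8],[24,0],[35,20],[36,0]]
[[19,8],[24,4],[25,0],[35,20],[36,0]]
[[19,8],[24,4],[25,0],[35,20],[36,14],[48,0]]
[[19,8],[24,4],[25,0],[35,20],[36,16],[48,0]]
[[19,8],[24,4],[25,0],[35,20],[36,16],[48,2],[49,0]]
[[19,8],[24,16],[29,0],[35,20],[36,16],[48,2],[49,0]]
[[1,20],[3,0],[19,8],[24,16],[29,0],[35,20],[36,16],[48,2],[49,0]]
[[1,20],[3,0],[19,8],[24,16],[29,0],[35,20],[36,16],[48,2],[49,0]]
[[1,20],[3,0],[19,8],[24,16],[25,17],[34,0],[35,20],[36,16],[48,2],[49,0]]
[[1,20],[3,0],[19,8],[24,16],[25,17],[34,0],[35,20],[36,16],[48,2],[49,0]]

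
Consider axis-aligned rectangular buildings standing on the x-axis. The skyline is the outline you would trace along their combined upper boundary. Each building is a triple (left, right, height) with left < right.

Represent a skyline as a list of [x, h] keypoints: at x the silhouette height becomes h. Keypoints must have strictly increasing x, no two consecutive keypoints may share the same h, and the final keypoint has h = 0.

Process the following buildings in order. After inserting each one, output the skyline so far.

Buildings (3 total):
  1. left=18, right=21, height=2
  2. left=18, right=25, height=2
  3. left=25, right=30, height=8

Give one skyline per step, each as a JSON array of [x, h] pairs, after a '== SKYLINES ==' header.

== SKYLINES ==
[[18,2],[21,0]]
[[18,2],[25,0]]
[[18,2],[25,8],[30,0]]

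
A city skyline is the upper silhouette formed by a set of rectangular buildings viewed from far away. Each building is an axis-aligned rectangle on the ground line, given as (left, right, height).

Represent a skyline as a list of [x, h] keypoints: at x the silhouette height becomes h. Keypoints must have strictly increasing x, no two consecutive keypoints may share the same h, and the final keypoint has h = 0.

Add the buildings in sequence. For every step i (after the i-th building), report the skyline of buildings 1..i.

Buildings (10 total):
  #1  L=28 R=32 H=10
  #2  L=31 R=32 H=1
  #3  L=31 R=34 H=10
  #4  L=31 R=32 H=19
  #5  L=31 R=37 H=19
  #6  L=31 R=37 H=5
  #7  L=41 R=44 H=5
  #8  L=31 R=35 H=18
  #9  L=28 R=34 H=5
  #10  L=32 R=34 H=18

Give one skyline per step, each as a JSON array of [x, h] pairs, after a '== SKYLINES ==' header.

== SKYLINES ==
[[28,10],[32,0]]
[[28,10],[32,0]]
[[28,10],[34,0]]
[[28,10],[31,19],[32,10],[34,0]]
[[28,10],[31,19],[37,0]]
[[28,10],[31,19],[37,0]]
[[28,10],[31,19],[37,0],[41,5],[44,0]]
[[28,10],[31,19],[37,0],[41,5],[44,0]]
[[28,10],[31,19],[37,0],[41,5],[44,0]]
[[28,10],[31,19],[37,0],[41,5],[44,0]]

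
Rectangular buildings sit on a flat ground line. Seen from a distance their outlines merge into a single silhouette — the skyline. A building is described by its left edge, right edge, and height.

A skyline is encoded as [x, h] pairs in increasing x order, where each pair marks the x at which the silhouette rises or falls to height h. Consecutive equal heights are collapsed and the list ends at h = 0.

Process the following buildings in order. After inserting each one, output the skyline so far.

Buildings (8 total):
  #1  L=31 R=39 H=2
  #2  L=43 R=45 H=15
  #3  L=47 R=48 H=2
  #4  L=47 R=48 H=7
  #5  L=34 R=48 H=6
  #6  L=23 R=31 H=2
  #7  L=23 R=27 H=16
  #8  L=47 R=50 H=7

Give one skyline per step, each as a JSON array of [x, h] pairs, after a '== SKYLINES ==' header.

== SKYLINES ==
[[31,2],[39,0]]
[[31,2],[39,0],[43,15],[45,0]]
[[31,2],[39,0],[43,15],[45,0],[47,2],[48,0]]
[[31,2],[39,0],[43,15],[45,0],[47,7],[48,0]]
[[31,2],[34,6],[43,15],[45,6],[47,7],[48,0]]
[[23,2],[34,6],[43,15],[45,6],[47,7],[48,0]]
[[23,16],[27,2],[34,6],[43,15],[45,6],[47,7],[48,0]]
[[23,16],[27,2],[34,6],[43,15],[45,6],[47,7],[50,0]]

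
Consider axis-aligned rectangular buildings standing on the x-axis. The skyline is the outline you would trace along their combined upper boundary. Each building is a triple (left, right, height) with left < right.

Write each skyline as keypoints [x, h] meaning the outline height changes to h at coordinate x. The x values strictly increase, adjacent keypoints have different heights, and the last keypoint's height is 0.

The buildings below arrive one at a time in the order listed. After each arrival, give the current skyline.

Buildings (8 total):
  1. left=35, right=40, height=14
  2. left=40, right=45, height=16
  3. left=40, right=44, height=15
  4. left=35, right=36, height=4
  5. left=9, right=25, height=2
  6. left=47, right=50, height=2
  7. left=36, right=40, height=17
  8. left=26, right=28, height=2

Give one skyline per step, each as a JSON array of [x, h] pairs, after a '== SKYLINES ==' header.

== SKYLINES ==
[[35,14],[40,0]]
[[35,14],[40,16],[45,0]]
[[35,14],[40,16],[45,0]]
[[35,14],[40,16],[45,0]]
[[9,2],[25,0],[35,14],[40,16],[45,0]]
[[9,2],[25,0],[35,14],[40,16],[45,0],[47,2],[50,0]]
[[9,2],[25,0],[35,14],[36,17],[40,16],[45,0],[47,2],[50,0]]
[[9,2],[25,0],[26,2],[28,0],[35,14],[36,17],[40,16],[45,0],[47,2],[50,0]]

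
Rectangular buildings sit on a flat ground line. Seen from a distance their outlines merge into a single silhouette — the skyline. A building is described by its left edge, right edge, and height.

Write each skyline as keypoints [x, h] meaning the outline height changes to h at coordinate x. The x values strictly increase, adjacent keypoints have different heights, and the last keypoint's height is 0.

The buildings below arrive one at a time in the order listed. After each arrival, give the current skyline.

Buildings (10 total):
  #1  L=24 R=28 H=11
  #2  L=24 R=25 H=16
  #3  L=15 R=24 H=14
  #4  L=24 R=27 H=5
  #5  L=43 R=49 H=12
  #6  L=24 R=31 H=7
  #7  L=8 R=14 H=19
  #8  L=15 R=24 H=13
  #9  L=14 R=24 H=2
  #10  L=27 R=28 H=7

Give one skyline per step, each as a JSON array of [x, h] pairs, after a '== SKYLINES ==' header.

== SKYLINES ==
[[24,11],[28,0]]
[[24,16],[25,11],[28,0]]
[[15,14],[24,16],[25,11],[28,0]]
[[15,14],[24,16],[25,11],[28,0]]
[[15,14],[24,16],[25,11],[28,0],[43,12],[49,0]]
[[15,14],[24,16],[25,11],[28,7],[31,0],[43,12],[49,0]]
[[8,19],[14,0],[15,14],[24,16],[25,11],[28,7],[31,0],[43,12],[49,0]]
[[8,19],[14,0],[15,14],[24,16],[25,11],[28,7],[31,0],[43,12],[49,0]]
[[8,19],[14,2],[15,14],[24,16],[25,11],[28,7],[31,0],[43,12],[49,0]]
[[8,19],[14,2],[15,14],[24,16],[25,11],[28,7],[31,0],[43,12],[49,0]]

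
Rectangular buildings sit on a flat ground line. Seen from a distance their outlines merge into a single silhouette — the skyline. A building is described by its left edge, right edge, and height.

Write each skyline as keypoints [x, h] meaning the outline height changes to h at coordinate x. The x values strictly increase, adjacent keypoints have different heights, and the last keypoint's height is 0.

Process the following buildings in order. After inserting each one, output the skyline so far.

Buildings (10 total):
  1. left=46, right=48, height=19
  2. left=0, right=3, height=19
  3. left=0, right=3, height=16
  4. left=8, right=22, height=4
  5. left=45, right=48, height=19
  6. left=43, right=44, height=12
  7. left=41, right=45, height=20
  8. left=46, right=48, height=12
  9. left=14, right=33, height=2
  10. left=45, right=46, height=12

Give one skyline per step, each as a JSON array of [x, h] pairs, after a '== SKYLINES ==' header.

== SKYLINES ==
[[46,19],[48,0]]
[[0,19],[3,0],[46,19],[48,0]]
[[0,19],[3,0],[46,19],[48,0]]
[[0,19],[3,0],[8,4],[22,0],[46,19],[48,0]]
[[0,19],[3,0],[8,4],[22,0],[45,19],[48,0]]
[[0,19],[3,0],[8,4],[22,0],[43,12],[44,0],[45,19],[48,0]]
[[0,19],[3,0],[8,4],[22,0],[41,20],[45,19],[48,0]]
[[0,19],[3,0],[8,4],[22,0],[41,20],[45,19],[48,0]]
[[0,19],[3,0],[8,4],[22,2],[33,0],[41,20],[45,19],[48,0]]
[[0,19],[3,0],[8,4],[22,2],[33,0],[41,20],[45,19],[48,0]]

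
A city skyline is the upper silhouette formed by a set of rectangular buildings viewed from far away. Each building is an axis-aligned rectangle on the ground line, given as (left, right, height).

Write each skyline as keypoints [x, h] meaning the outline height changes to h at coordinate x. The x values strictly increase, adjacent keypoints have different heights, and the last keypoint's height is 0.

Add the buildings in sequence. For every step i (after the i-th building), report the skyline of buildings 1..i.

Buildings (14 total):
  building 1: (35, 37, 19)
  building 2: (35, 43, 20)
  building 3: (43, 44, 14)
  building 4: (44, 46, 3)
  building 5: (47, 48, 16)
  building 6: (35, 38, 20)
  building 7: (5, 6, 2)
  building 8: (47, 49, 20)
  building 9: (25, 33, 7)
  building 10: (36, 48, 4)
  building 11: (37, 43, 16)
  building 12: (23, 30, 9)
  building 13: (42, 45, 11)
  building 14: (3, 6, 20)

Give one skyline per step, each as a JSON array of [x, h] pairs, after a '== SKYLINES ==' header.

== SKYLINES ==
[[35,19],[37,0]]
[[35,20],[43,0]]
[[35,20],[43,14],[44,0]]
[[35,20],[43,14],[44,3],[46,0]]
[[35,20],[43,14],[44,3],[46,0],[47,16],[48,0]]
[[35,20],[43,14],[44,3],[46,0],[47,16],[48,0]]
[[5,2],[6,0],[35,20],[43,14],[44,3],[46,0],[47,16],[48,0]]
[[5,2],[6,0],[35,20],[43,14],[44,3],[46,0],[47,20],[49,0]]
[[5,2],[6,0],[25,7],[33,0],[35,20],[43,14],[44,3],[46,0],[47,20],[49,0]]
[[5,2],[6,0],[25,7],[33,0],[35,20],[43,14],[44,4],[47,20],[49,0]]
[[5,2],[6,0],[25,7],[33,0],[35,20],[43,14],[44,4],[47,20],[49,0]]
[[5,2],[6,0],[23,9],[30,7],[33,0],[35,20],[43,14],[44,4],[47,20],[49,0]]
[[5,2],[6,0],[23,9],[30,7],[33,0],[35,20],[43,14],[44,11],[45,4],[47,20],[49,0]]
[[3,20],[6,0],[23,9],[30,7],[33,0],[35,20],[43,14],[44,11],[45,4],[47,20],[49,0]]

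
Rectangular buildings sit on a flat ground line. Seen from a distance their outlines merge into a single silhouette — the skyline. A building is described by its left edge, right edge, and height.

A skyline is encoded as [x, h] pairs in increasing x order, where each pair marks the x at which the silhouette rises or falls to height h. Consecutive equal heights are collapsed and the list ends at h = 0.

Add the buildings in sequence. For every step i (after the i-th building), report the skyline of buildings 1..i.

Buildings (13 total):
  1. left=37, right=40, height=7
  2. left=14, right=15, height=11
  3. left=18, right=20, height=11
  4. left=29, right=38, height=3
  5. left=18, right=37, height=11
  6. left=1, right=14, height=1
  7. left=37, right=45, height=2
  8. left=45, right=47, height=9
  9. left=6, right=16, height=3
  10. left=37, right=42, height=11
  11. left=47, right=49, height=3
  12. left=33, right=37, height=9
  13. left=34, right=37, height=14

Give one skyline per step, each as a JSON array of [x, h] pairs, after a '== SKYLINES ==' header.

== SKYLINES ==
[[37,7],[40,0]]
[[14,11],[15,0],[37,7],[40,0]]
[[14,11],[15,0],[18,11],[20,0],[37,7],[40,0]]
[[14,11],[15,0],[18,11],[20,0],[29,3],[37,7],[40,0]]
[[14,11],[15,0],[18,11],[37,7],[40,0]]
[[1,1],[14,11],[15,0],[18,11],[37,7],[40,0]]
[[1,1],[14,11],[15,0],[18,11],[37,7],[40,2],[45,0]]
[[1,1],[14,11],[15,0],[18,11],[37,7],[40,2],[45,9],[47,0]]
[[1,1],[6,3],[14,11],[15,3],[16,0],[18,11],[37,7],[40,2],[45,9],[47,0]]
[[1,1],[6,3],[14,11],[15,3],[16,0],[18,11],[42,2],[45,9],[47,0]]
[[1,1],[6,3],[14,11],[15,3],[16,0],[18,11],[42,2],[45,9],[47,3],[49,0]]
[[1,1],[6,3],[14,11],[15,3],[16,0],[18,11],[42,2],[45,9],[47,3],[49,0]]
[[1,1],[6,3],[14,11],[15,3],[16,0],[18,11],[34,14],[37,11],[42,2],[45,9],[47,3],[49,0]]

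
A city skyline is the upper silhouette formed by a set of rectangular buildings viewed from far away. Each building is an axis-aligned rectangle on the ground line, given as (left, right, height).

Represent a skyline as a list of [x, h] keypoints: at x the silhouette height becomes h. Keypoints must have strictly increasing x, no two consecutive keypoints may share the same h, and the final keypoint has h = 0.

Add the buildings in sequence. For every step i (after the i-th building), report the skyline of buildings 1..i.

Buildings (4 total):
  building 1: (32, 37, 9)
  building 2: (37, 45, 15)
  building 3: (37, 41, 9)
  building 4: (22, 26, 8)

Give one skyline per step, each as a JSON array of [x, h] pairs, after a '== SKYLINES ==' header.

== SKYLINES ==
[[32,9],[37,0]]
[[32,9],[37,15],[45,0]]
[[32,9],[37,15],[45,0]]
[[22,8],[26,0],[32,9],[37,15],[45,0]]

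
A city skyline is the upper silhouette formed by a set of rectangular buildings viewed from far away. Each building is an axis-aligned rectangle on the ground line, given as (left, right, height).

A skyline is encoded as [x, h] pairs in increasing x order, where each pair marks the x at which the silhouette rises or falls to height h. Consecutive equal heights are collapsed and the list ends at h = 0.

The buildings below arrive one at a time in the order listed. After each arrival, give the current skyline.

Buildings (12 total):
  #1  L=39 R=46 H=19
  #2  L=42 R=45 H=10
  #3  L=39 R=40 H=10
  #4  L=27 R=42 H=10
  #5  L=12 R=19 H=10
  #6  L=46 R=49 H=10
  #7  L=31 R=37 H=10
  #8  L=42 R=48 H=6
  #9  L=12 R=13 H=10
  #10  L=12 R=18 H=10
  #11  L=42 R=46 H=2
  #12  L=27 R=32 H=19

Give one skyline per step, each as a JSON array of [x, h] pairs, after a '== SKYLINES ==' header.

== SKYLINES ==
[[39,19],[46,0]]
[[39,19],[46,0]]
[[39,19],[46,0]]
[[27,10],[39,19],[46,0]]
[[12,10],[19,0],[27,10],[39,19],[46,0]]
[[12,10],[19,0],[27,10],[39,19],[46,10],[49,0]]
[[12,10],[19,0],[27,10],[39,19],[46,10],[49,0]]
[[12,10],[19,0],[27,10],[39,19],[46,10],[49,0]]
[[12,10],[19,0],[27,10],[39,19],[46,10],[49,0]]
[[12,10],[19,0],[27,10],[39,19],[46,10],[49,0]]
[[12,10],[19,0],[27,10],[39,19],[46,10],[49,0]]
[[12,10],[19,0],[27,19],[32,10],[39,19],[46,10],[49,0]]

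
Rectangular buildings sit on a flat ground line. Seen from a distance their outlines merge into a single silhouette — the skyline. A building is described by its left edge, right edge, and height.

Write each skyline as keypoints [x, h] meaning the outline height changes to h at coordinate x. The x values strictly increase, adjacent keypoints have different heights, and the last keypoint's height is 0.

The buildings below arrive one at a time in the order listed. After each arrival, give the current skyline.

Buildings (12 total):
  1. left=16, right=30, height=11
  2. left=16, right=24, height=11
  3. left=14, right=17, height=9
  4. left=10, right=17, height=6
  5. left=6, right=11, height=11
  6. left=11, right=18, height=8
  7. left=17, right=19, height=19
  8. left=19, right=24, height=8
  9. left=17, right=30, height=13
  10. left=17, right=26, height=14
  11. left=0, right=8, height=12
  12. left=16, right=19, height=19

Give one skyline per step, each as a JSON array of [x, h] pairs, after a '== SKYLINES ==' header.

== SKYLINES ==
[[16,11],[30,0]]
[[16,11],[30,0]]
[[14,9],[16,11],[30,0]]
[[10,6],[14,9],[16,11],[30,0]]
[[6,11],[11,6],[14,9],[16,11],[30,0]]
[[6,11],[11,8],[14,9],[16,11],[30,0]]
[[6,11],[11,8],[14,9],[16,11],[17,19],[19,11],[30,0]]
[[6,11],[11,8],[14,9],[16,11],[17,19],[19,11],[30,0]]
[[6,11],[11,8],[14,9],[16,11],[17,19],[19,13],[30,0]]
[[6,11],[11,8],[14,9],[16,11],[17,19],[19,14],[26,13],[30,0]]
[[0,12],[8,11],[11,8],[14,9],[16,11],[17,19],[19,14],[26,13],[30,0]]
[[0,12],[8,11],[11,8],[14,9],[16,19],[19,14],[26,13],[30,0]]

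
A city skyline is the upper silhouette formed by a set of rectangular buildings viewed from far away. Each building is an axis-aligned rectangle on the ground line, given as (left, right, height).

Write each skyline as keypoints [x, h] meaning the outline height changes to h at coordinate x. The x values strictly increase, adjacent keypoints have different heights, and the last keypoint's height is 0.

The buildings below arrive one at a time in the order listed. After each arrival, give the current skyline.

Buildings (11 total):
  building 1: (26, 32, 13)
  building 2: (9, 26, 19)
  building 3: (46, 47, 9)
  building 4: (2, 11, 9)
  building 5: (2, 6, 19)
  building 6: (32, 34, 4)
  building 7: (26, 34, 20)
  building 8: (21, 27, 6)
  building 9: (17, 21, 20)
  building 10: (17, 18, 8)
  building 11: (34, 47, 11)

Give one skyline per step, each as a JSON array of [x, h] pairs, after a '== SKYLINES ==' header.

== SKYLINES ==
[[26,13],[32,0]]
[[9,19],[26,13],[32,0]]
[[9,19],[26,13],[32,0],[46,9],[47,0]]
[[2,9],[9,19],[26,13],[32,0],[46,9],[47,0]]
[[2,19],[6,9],[9,19],[26,13],[32,0],[46,9],[47,0]]
[[2,19],[6,9],[9,19],[26,13],[32,4],[34,0],[46,9],[47,0]]
[[2,19],[6,9],[9,19],[26,20],[34,0],[46,9],[47,0]]
[[2,19],[6,9],[9,19],[26,20],[34,0],[46,9],[47,0]]
[[2,19],[6,9],[9,19],[17,20],[21,19],[26,20],[34,0],[46,9],[47,0]]
[[2,19],[6,9],[9,19],[17,20],[21,19],[26,20],[34,0],[46,9],[47,0]]
[[2,19],[6,9],[9,19],[17,20],[21,19],[26,20],[34,11],[47,0]]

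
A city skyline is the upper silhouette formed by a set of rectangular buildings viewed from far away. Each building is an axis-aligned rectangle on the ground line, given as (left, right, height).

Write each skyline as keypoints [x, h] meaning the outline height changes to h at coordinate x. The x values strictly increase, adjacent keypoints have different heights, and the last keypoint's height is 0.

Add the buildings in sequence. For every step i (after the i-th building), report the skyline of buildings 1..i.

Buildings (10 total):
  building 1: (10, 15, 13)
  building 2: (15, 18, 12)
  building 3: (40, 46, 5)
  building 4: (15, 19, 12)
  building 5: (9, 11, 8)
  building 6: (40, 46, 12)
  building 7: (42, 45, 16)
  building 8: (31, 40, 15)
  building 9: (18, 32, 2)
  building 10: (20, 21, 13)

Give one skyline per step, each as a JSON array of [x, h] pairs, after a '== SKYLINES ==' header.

== SKYLINES ==
[[10,13],[15,0]]
[[10,13],[15,12],[18,0]]
[[10,13],[15,12],[18,0],[40,5],[46,0]]
[[10,13],[15,12],[19,0],[40,5],[46,0]]
[[9,8],[10,13],[15,12],[19,0],[40,5],[46,0]]
[[9,8],[10,13],[15,12],[19,0],[40,12],[46,0]]
[[9,8],[10,13],[15,12],[19,0],[40,12],[42,16],[45,12],[46,0]]
[[9,8],[10,13],[15,12],[19,0],[31,15],[40,12],[42,16],[45,12],[46,0]]
[[9,8],[10,13],[15,12],[19,2],[31,15],[40,12],[42,16],[45,12],[46,0]]
[[9,8],[10,13],[15,12],[19,2],[20,13],[21,2],[31,15],[40,12],[42,16],[45,12],[46,0]]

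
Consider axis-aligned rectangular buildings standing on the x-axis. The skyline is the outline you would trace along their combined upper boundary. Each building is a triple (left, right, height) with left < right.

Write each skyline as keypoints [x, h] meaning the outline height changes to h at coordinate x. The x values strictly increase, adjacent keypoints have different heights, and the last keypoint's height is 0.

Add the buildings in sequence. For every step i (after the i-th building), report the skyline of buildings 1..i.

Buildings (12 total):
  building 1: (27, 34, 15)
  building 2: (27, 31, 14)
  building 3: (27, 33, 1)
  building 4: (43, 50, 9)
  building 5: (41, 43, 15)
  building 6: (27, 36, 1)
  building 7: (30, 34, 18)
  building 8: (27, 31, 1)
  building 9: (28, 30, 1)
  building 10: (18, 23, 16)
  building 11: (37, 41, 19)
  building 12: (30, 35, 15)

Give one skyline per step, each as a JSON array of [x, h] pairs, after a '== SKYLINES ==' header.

== SKYLINES ==
[[27,15],[34,0]]
[[27,15],[34,0]]
[[27,15],[34,0]]
[[27,15],[34,0],[43,9],[50,0]]
[[27,15],[34,0],[41,15],[43,9],[50,0]]
[[27,15],[34,1],[36,0],[41,15],[43,9],[50,0]]
[[27,15],[30,18],[34,1],[36,0],[41,15],[43,9],[50,0]]
[[27,15],[30,18],[34,1],[36,0],[41,15],[43,9],[50,0]]
[[27,15],[30,18],[34,1],[36,0],[41,15],[43,9],[50,0]]
[[18,16],[23,0],[27,15],[30,18],[34,1],[36,0],[41,15],[43,9],[50,0]]
[[18,16],[23,0],[27,15],[30,18],[34,1],[36,0],[37,19],[41,15],[43,9],[50,0]]
[[18,16],[23,0],[27,15],[30,18],[34,15],[35,1],[36,0],[37,19],[41,15],[43,9],[50,0]]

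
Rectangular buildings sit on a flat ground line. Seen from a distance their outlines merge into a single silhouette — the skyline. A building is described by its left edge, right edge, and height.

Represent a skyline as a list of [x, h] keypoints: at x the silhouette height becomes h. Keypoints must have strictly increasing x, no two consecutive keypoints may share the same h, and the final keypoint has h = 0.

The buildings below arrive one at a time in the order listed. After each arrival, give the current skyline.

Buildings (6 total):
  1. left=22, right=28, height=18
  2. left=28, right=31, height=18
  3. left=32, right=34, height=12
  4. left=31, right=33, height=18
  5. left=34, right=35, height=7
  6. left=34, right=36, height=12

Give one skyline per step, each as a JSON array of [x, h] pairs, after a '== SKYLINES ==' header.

== SKYLINES ==
[[22,18],[28,0]]
[[22,18],[31,0]]
[[22,18],[31,0],[32,12],[34,0]]
[[22,18],[33,12],[34,0]]
[[22,18],[33,12],[34,7],[35,0]]
[[22,18],[33,12],[36,0]]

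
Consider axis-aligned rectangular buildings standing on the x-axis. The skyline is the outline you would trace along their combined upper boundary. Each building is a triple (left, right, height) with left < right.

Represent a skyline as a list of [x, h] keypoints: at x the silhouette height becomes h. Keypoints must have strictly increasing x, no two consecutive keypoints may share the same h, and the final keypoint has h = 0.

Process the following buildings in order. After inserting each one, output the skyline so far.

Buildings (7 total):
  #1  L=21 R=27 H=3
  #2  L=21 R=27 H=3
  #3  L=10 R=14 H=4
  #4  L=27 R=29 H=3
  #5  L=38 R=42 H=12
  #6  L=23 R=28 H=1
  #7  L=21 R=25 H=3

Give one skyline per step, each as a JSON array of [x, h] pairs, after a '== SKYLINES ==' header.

== SKYLINES ==
[[21,3],[27,0]]
[[21,3],[27,0]]
[[10,4],[14,0],[21,3],[27,0]]
[[10,4],[14,0],[21,3],[29,0]]
[[10,4],[14,0],[21,3],[29,0],[38,12],[42,0]]
[[10,4],[14,0],[21,3],[29,0],[38,12],[42,0]]
[[10,4],[14,0],[21,3],[29,0],[38,12],[42,0]]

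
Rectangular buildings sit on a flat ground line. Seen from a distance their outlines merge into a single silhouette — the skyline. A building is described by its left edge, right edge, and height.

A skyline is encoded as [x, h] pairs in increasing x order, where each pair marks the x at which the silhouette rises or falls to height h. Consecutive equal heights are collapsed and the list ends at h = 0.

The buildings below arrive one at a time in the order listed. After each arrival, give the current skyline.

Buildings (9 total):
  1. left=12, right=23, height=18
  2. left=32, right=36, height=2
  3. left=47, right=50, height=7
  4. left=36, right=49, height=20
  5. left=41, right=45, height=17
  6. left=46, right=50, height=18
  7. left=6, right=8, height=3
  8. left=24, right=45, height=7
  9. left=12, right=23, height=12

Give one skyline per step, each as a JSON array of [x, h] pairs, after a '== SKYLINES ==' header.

== SKYLINES ==
[[12,18],[23,0]]
[[12,18],[23,0],[32,2],[36,0]]
[[12,18],[23,0],[32,2],[36,0],[47,7],[50,0]]
[[12,18],[23,0],[32,2],[36,20],[49,7],[50,0]]
[[12,18],[23,0],[32,2],[36,20],[49,7],[50,0]]
[[12,18],[23,0],[32,2],[36,20],[49,18],[50,0]]
[[6,3],[8,0],[12,18],[23,0],[32,2],[36,20],[49,18],[50,0]]
[[6,3],[8,0],[12,18],[23,0],[24,7],[36,20],[49,18],[50,0]]
[[6,3],[8,0],[12,18],[23,0],[24,7],[36,20],[49,18],[50,0]]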